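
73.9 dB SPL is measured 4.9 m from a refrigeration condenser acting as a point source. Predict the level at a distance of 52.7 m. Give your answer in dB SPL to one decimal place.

For a point source, L₂ = L₁ − 20·log₁₀(r₂/r₁).
L₂ = 73.9 − 20·log₁₀(52.7/4.9) = 73.9 − 20.632 = 53.27 dB SPL.

53.3 dB SPL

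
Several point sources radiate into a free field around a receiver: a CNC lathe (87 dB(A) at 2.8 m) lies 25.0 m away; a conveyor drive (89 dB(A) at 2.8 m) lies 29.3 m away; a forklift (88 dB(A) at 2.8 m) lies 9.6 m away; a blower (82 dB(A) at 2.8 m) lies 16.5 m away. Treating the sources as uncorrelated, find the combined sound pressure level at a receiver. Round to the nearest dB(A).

Apply inverse-square spreading to bring every level to the receiver, then sum 10^(L/10).
CNC lathe: 87 − 20·log₁₀(25.0/2.8) = 87 − 19.02 = 67.98 dB(A).
conveyor drive: 89 − 20·log₁₀(29.3/2.8) = 89 − 20.39 = 68.61 dB(A).
forklift: 88 − 20·log₁₀(9.6/2.8) = 88 − 10.70 = 77.30 dB(A).
blower: 82 − 20·log₁₀(16.5/2.8) = 82 − 15.41 = 66.59 dB(A).
Σ 10^(L/10) = 7.178e+07 → L_total = 10·log₁₀(7.178e+07) = 78.56 dB(A).

79 dB(A)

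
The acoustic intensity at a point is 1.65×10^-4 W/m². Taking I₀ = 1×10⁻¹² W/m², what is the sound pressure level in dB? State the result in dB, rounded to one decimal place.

Dividing by I₀ shifts the exponent by 12: I/I₀ = 1.65×10^8.
L = 10·(0.2175 + 8) = 82.17 dB.

82.2 dB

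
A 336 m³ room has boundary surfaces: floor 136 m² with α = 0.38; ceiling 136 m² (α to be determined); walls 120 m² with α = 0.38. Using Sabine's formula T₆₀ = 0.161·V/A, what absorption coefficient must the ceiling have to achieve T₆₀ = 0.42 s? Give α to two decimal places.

0.23

A = 0.161·V/T₆₀ = 0.161·336/0.42 = 128.80 m² sabins.
Absorption from the other surfaces = 136·0.38 + 120·0.38 = 97.28 m², so the ceiling must supply 31.52 m² over 136 m².
α = 31.52/136 = 0.232.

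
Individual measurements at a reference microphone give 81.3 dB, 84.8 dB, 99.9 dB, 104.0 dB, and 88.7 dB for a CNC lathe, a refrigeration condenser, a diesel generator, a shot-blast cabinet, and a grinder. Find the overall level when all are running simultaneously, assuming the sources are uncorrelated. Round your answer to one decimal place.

Incoherent sources combine by intensity addition: L_total = 10·log₁₀(Σ 10^(L_i/10)).
Σ 10^(L/10) = 10^(81.3/10) + 10^(84.8/10) + 10^(99.9/10) + 10^(104.0/10) + 10^(88.7/10) = 3.607e+10.
L_total = 10·log₁₀(3.607e+10) = 105.57 dB.

105.6 dB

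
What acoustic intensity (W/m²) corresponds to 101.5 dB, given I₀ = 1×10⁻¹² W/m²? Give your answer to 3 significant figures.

I = I₀·10^(L/10) = 10⁻¹² × 10^(101.5/10) = 10^(-1.850).

0.0141 W/m²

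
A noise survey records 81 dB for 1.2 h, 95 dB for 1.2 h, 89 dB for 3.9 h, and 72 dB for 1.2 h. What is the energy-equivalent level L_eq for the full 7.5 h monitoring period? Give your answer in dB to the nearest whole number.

90 dB

Weight each interval's intensity by its duration and average over T = 7.5 h:
Σ tᵢ·10^(Lᵢ/10) = 1.2·10^(81/10) + 1.2·10^(95/10) + 3.9·10^(89/10) + 1.2·10^(72/10) = 7.063e+09.
L_eq = 10·log₁₀(7.063e+09/7.5) = 89.74 dB.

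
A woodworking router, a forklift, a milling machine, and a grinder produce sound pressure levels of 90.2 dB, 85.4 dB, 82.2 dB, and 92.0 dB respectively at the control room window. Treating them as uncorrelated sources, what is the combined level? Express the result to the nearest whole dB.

Incoherent sources combine by intensity addition: L_total = 10·log₁₀(Σ 10^(L_i/10)).
Σ 10^(L/10) = 10^(90.2/10) + 10^(85.4/10) + 10^(82.2/10) + 10^(92.0/10) = 3.145e+09.
L_total = 10·log₁₀(3.145e+09) = 94.98 dB.

95 dB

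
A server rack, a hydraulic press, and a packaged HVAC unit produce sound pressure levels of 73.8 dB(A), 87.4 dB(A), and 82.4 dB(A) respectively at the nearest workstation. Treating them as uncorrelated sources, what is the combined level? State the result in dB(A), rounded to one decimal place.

88.7 dB(A)

Incoherent sources combine by intensity addition: L_total = 10·log₁₀(Σ 10^(L_i/10)).
Σ 10^(L/10) = 10^(73.8/10) + 10^(87.4/10) + 10^(82.4/10) = 7.473e+08.
L_total = 10·log₁₀(7.473e+08) = 88.74 dB(A).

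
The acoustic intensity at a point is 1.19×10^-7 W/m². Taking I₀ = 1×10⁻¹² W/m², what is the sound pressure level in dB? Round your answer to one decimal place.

50.8 dB

I/I₀ = 1.19×10^-7/10⁻¹² = 1.19×10^5, and L = 10·log₁₀(I/I₀).
L = 10·(0.0755 + 5) = 50.76 dB.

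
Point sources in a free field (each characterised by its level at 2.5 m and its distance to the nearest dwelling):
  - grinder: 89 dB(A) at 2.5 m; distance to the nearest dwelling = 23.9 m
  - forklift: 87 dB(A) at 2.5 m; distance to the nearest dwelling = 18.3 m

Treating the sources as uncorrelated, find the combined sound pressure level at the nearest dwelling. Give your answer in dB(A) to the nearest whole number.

Apply inverse-square spreading to bring every level to the receiver, then sum 10^(L/10).
grinder: 89 − 20·log₁₀(23.9/2.5) = 89 − 19.61 = 69.39 dB(A).
forklift: 87 − 20·log₁₀(18.3/2.5) = 87 − 17.29 = 69.71 dB(A).
Σ 10^(L/10) = 1.804e+07 → L_total = 10·log₁₀(1.804e+07) = 72.56 dB(A).

73 dB(A)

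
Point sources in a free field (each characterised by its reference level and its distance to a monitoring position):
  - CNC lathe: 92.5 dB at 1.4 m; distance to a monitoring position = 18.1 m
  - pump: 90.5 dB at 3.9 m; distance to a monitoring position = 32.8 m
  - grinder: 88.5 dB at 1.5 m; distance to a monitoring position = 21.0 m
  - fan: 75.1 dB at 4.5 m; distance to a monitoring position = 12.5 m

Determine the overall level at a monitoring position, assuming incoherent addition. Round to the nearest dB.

First find each source's level at the receiver (point-source: −20·log₁₀(r/r_ref)), then combine on an intensity basis.
CNC lathe: 92.5 − 20·log₁₀(18.1/1.4) = 92.5 − 22.23 = 70.27 dB.
pump: 90.5 − 20·log₁₀(32.8/3.9) = 90.5 − 18.50 = 72.00 dB.
grinder: 88.5 − 20·log₁₀(21.0/1.5) = 88.5 − 22.92 = 65.58 dB.
fan: 75.1 − 20·log₁₀(12.5/4.5) = 75.1 − 8.87 = 66.23 dB.
Σ 10^(L/10) = 3.431e+07 → L_total = 10·log₁₀(3.431e+07) = 75.35 dB.

75 dB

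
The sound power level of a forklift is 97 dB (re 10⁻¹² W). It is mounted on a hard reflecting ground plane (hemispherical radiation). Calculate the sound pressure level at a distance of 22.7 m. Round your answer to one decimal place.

Free-field hemispherical radiation: L_p = L_w − 10·log₁₀(2π·r²), r = 22.7 m.
2π·r² = 3238 m², 10·log₁₀ of that is 35.102 dB.
L_p = 97 − 35.102 = 61.90 dB.

61.9 dB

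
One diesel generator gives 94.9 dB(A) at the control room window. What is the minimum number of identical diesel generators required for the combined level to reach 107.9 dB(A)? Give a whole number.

N identical sources give L₁ + 10·log₁₀ N, so require 10·log₁₀ N ≥ 107.9 − 94.9 = 13.0 dB.
N ≥ 10^(13.0/10) = 19.953, so N = 20.

20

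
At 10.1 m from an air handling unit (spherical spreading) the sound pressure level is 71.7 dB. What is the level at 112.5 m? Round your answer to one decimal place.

50.8 dB

Spherical spreading from a point source gives a 20·log₁₀(r₂/r₁) drop.
L₂ = 71.7 − 20·log₁₀(112.5/10.1) = 71.7 − 20.937 = 50.76 dB.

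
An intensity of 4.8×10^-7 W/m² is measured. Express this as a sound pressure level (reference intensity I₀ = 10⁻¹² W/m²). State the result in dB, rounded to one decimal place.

L = 10·log₁₀(I/I₀) = 10·log₁₀(4.8×10^-7/10⁻¹²) = 10·log₁₀(4.8×10^5).
L = 10·(0.6812 + 5) = 56.81 dB.

56.8 dB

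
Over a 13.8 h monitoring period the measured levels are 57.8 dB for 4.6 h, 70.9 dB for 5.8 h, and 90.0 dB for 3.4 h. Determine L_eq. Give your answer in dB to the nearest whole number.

84 dB

The energy average is taken in the linear domain: L_eq = 10·log₁₀[(Σ tᵢ·10^(Lᵢ/10))/T], T = 13.8 h.
Σ tᵢ·10^(Lᵢ/10) = 4.6·10^(57.8/10) + 5.8·10^(70.9/10) + 3.4·10^(90.0/10) = 3.474e+09.
L_eq = 10·log₁₀(3.474e+09/13.8) = 84.01 dB.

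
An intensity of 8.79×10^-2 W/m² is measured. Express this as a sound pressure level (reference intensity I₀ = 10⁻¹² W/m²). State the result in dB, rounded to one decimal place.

109.4 dB

I/I₀ = 8.79×10^-2/10⁻¹² = 8.79×10^10, and L = 10·log₁₀(I/I₀).
L = 10·(0.9440 + 10) = 109.44 dB.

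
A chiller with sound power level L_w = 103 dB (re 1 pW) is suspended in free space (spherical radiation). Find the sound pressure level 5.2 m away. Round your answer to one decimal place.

77.7 dB

The power spreads over a sphere of area 4π·r², so L_p = L_w − 10·log₁₀(4π·r²).
4π·r² = 339.8 m², 10·log₁₀ of that is 25.312 dB.
L_p = 103 − 25.312 = 77.69 dB.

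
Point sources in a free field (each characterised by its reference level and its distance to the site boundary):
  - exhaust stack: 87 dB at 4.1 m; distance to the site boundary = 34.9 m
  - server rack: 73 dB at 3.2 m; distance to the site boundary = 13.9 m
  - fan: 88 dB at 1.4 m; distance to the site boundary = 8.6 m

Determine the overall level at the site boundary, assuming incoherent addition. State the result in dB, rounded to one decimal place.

Apply inverse-square spreading to bring every level to the receiver, then sum 10^(L/10).
exhaust stack: 87 − 20·log₁₀(34.9/4.1) = 87 − 18.60 = 68.40 dB.
server rack: 73 − 20·log₁₀(13.9/3.2) = 73 − 12.76 = 60.24 dB.
fan: 88 − 20·log₁₀(8.6/1.4) = 88 − 15.77 = 72.23 dB.
Σ 10^(L/10) = 2.470e+07 → L_total = 10·log₁₀(2.470e+07) = 73.93 dB.

73.9 dB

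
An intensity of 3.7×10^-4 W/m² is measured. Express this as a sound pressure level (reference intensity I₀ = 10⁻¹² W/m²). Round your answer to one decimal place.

I/I₀ = 3.7×10^-4/10⁻¹² = 3.7×10^8, and L = 10·log₁₀(I/I₀).
L = 10·(0.5682 + 8) = 85.68 dB.

85.7 dB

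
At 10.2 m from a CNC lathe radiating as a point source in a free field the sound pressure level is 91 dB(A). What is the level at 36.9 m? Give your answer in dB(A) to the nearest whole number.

80 dB(A)

Spherical spreading from a point source gives a 20·log₁₀(r₂/r₁) drop.
L₂ = 91 − 20·log₁₀(36.9/10.2) = 91 − 11.169 = 79.83 dB(A).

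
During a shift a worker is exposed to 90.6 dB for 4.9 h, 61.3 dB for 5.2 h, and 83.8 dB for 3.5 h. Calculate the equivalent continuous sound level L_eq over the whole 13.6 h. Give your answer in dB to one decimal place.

86.8 dB

The energy average is taken in the linear domain: L_eq = 10·log₁₀[(Σ tᵢ·10^(Lᵢ/10))/T], T = 13.6 h.
Σ tᵢ·10^(Lᵢ/10) = 4.9·10^(90.6/10) + 5.2·10^(61.3/10) + 3.5·10^(83.8/10) = 6.473e+09.
L_eq = 10·log₁₀(6.473e+09/13.6) = 86.78 dB.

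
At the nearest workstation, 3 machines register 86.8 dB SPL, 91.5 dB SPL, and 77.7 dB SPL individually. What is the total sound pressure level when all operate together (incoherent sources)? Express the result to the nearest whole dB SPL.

Incoherent sources combine by intensity addition: L_total = 10·log₁₀(Σ 10^(L_i/10)).
Σ 10^(L/10) = 10^(86.8/10) + 10^(91.5/10) + 10^(77.7/10) = 1.950e+09.
L_total = 10·log₁₀(1.950e+09) = 92.90 dB SPL.

93 dB SPL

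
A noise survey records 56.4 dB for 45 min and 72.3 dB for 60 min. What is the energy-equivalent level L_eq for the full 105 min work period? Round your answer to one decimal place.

Weight each interval's intensity by its duration and average over T = 105 min:
Σ tᵢ·10^(Lᵢ/10) = 45·10^(56.4/10) + 60·10^(72.3/10) = 1.039e+09.
L_eq = 10·log₁₀(1.039e+09/105) = 69.95 dB.

70.0 dB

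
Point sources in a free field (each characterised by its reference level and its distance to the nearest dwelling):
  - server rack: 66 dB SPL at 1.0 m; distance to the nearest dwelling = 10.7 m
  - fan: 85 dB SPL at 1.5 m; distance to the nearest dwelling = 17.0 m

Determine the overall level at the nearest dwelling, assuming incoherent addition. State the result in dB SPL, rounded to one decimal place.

Propagate each source to the receiver with L = L_ref − 20·log₁₀(r/r_ref), then add intensities.
server rack: 66 − 20·log₁₀(10.7/1.0) = 66 − 20.59 = 45.41 dB SPL.
fan: 85 − 20·log₁₀(17.0/1.5) = 85 − 21.09 = 63.91 dB SPL.
Σ 10^(L/10) = 2.497e+06 → L_total = 10·log₁₀(2.497e+06) = 63.97 dB SPL.

64.0 dB SPL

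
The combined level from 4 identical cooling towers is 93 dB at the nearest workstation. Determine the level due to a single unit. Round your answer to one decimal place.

4 equal contributions raise the level by 10·log₁₀ 4 = 6.021 dB, so each unit alone gives 93 − 6.021.

87.0 dB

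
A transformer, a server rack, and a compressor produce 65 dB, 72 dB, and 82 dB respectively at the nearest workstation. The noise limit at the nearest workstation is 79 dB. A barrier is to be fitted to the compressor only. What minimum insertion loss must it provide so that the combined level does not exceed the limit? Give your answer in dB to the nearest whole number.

4 dB

Fixed contribution from the other sources: Σ 10^(L/10) = 10^(65/10) + 10^(72/10) = 1.901e+07 (72.79 dB).
To meet 79 dB overall, the treated compressor may contribute at most 10^(79/10) − 1.901e+07 = 6.042e+07, i.e. 77.81 dB.
Required insertion loss = 82 − 77.81 = 4.19 dB.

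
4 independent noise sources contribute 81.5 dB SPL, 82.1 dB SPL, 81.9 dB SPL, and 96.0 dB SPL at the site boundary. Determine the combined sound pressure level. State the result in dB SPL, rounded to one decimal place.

96.5 dB SPL

For uncorrelated sources the intensities add, so convert each level to linear form, sum, and take 10·log₁₀ of the total.
Σ 10^(L/10) = 10^(81.5/10) + 10^(82.1/10) + 10^(81.9/10) + 10^(96.0/10) = 4.439e+09.
L_total = 10·log₁₀(4.439e+09) = 96.47 dB SPL.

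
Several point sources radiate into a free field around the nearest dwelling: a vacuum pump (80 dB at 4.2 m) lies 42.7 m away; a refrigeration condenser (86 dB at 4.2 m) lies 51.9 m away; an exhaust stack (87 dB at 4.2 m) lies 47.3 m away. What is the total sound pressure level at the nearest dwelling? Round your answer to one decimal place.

68.8 dB

Apply inverse-square spreading to bring every level to the receiver, then sum 10^(L/10).
vacuum pump: 80 − 20·log₁₀(42.7/4.2) = 80 − 20.14 = 59.86 dB.
refrigeration condenser: 86 − 20·log₁₀(51.9/4.2) = 86 − 21.84 = 64.16 dB.
exhaust stack: 87 − 20·log₁₀(47.3/4.2) = 87 − 21.03 = 65.97 dB.
Σ 10^(L/10) = 7.526e+06 → L_total = 10·log₁₀(7.526e+06) = 68.77 dB.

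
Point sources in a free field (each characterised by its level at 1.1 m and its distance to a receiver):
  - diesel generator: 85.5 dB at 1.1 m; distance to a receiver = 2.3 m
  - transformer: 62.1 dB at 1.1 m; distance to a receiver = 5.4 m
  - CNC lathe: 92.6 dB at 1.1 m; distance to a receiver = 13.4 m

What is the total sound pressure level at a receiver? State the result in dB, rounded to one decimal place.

First find each source's level at the receiver (point-source: −20·log₁₀(r/r_ref)), then combine on an intensity basis.
diesel generator: 85.5 − 20·log₁₀(2.3/1.1) = 85.5 − 6.41 = 79.09 dB.
transformer: 62.1 − 20·log₁₀(5.4/1.1) = 62.1 − 13.82 = 48.28 dB.
CNC lathe: 92.6 − 20·log₁₀(13.4/1.1) = 92.6 − 21.71 = 70.89 dB.
Σ 10^(L/10) = 9.349e+07 → L_total = 10·log₁₀(9.349e+07) = 79.71 dB.

79.7 dB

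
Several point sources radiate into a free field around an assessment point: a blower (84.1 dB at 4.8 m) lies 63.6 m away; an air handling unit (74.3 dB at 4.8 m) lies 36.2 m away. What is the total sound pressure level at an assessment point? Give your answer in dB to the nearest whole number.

Propagate each source to the receiver with L = L_ref − 20·log₁₀(r/r_ref), then add intensities.
blower: 84.1 − 20·log₁₀(63.6/4.8) = 84.1 − 22.44 = 61.66 dB.
air handling unit: 74.3 − 20·log₁₀(36.2/4.8) = 74.3 − 17.55 = 56.75 dB.
Σ 10^(L/10) = 1.937e+06 → L_total = 10·log₁₀(1.937e+06) = 62.87 dB.

63 dB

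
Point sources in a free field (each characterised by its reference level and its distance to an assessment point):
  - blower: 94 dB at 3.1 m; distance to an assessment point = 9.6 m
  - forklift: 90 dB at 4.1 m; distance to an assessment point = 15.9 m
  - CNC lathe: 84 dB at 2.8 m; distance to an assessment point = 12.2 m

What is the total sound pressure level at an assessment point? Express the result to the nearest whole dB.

85 dB

First find each source's level at the receiver (point-source: −20·log₁₀(r/r_ref)), then combine on an intensity basis.
blower: 94 − 20·log₁₀(9.6/3.1) = 94 − 9.82 = 84.18 dB.
forklift: 90 − 20·log₁₀(15.9/4.1) = 90 − 11.77 = 78.23 dB.
CNC lathe: 84 − 20·log₁₀(12.2/2.8) = 84 − 12.78 = 71.22 dB.
Σ 10^(L/10) = 3.417e+08 → L_total = 10·log₁₀(3.417e+08) = 85.34 dB.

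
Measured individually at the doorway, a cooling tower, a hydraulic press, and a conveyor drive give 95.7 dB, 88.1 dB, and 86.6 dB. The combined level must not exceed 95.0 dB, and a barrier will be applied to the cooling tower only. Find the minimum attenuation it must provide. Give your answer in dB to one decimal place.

2.6 dB

The untreated sources together contribute 10^(88.1/10) + 10^(86.6/10) = 1.103e+09, i.e. 90.42 dB.
To meet 95.0 dB overall, the treated cooling tower may contribute at most 10^(95.0/10) − 1.103e+09 = 2.060e+09, i.e. 93.14 dB.
Required insertion loss = 95.7 − 93.14 = 2.56 dB.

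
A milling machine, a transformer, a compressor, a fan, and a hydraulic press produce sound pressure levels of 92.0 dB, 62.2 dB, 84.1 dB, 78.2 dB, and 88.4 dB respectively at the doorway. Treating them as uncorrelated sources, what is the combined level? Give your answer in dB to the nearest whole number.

94 dB

For uncorrelated sources the intensities add, so convert each level to linear form, sum, and take 10·log₁₀ of the total.
Σ 10^(L/10) = 10^(92.0/10) + 10^(62.2/10) + 10^(84.1/10) + 10^(78.2/10) + 10^(88.4/10) = 2.601e+09.
L_total = 10·log₁₀(2.601e+09) = 94.15 dB.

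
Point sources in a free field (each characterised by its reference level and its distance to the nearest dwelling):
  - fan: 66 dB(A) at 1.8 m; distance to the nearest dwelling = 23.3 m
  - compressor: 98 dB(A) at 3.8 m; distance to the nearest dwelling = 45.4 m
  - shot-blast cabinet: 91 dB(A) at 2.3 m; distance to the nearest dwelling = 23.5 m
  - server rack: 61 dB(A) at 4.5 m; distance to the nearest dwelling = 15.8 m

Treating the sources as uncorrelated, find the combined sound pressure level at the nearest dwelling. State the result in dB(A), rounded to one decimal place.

77.5 dB(A)

Propagate each source to the receiver with L = L_ref − 20·log₁₀(r/r_ref), then add intensities.
fan: 66 − 20·log₁₀(23.3/1.8) = 66 − 22.24 = 43.76 dB(A).
compressor: 98 − 20·log₁₀(45.4/3.8) = 98 − 21.55 = 76.45 dB(A).
shot-blast cabinet: 91 − 20·log₁₀(23.5/2.3) = 91 − 20.19 = 70.81 dB(A).
server rack: 61 − 20·log₁₀(15.8/4.5) = 61 − 10.91 = 50.09 dB(A).
Σ 10^(L/10) = 5.639e+07 → L_total = 10·log₁₀(5.639e+07) = 77.51 dB(A).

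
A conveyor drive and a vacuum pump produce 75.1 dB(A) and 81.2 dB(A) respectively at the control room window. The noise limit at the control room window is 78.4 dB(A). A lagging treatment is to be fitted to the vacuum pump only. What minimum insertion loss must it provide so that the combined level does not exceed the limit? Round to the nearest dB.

6 dB

Everything except the vacuum pump sums to 10^(75.1/10) = 3.236e+07 in linear terms, 75.10 dB(A).
The limit corresponds to 10^(78.4/10) = 6.918e+07; subtracting the fixed part leaves 3.682e+07 for the vacuum pump, i.e. 75.66 dB(A).
So the vacuum pump must be reduced from 81.2 to 75.66 dB(A): IL = 5.54 dB.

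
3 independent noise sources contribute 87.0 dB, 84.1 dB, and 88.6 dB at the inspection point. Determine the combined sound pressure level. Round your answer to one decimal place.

91.7 dB

For uncorrelated sources the intensities add, so convert each level to linear form, sum, and take 10·log₁₀ of the total.
Σ 10^(L/10) = 10^(87.0/10) + 10^(84.1/10) + 10^(88.6/10) = 1.483e+09.
L_total = 10·log₁₀(1.483e+09) = 91.71 dB.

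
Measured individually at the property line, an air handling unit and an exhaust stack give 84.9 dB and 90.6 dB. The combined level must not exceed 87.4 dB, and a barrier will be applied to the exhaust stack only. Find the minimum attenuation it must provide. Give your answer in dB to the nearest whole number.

Fixed contribution from the other source: Σ 10^(L/10) = 10^(84.9/10) = 3.090e+08 (84.90 dB).
To meet 87.4 dB overall, the treated exhaust stack may contribute at most 10^(87.4/10) − 3.090e+08 = 2.405e+08, i.e. 83.81 dB.
Required insertion loss = 90.6 − 83.81 = 6.79 dB.

7 dB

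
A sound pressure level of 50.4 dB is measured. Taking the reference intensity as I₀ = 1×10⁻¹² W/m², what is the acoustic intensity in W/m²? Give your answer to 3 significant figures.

1.10e-07 W/m²

I/I₀ = 10^(50.4/10) = 1.096e+05, so I = 1.096e+05 × 10⁻¹² W/m².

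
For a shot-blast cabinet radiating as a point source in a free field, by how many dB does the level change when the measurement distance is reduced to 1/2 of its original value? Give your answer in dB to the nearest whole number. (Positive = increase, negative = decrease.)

Point-source spreading: ΔL = −20·log₁₀(r₂/r₁).
ΔL = −20·log₁₀(0.5) = +6.02 dB.

+6 dB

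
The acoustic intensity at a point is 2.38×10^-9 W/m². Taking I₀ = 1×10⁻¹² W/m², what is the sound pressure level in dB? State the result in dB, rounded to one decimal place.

33.8 dB

L = 10·log₁₀(I/I₀) = 10·log₁₀(2.38×10^-9/10⁻¹²) = 10·log₁₀(2.38×10^3).
L = 10·(0.3766 + 3) = 33.77 dB.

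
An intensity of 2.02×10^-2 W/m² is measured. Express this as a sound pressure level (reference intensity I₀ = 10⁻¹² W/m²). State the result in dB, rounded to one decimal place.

103.1 dB

Dividing by I₀ shifts the exponent by 12: I/I₀ = 2.02×10^10.
L = 10·(0.3054 + 10) = 103.05 dB.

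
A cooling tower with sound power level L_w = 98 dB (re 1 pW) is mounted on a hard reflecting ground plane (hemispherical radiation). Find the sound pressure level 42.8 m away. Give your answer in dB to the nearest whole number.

L_p = L_w − 10·log₁₀(2π·r²) with r = 42.8 m.
2π·r² = 1.151e+04 m², 10·log₁₀ of that is 40.611 dB.
L_p = 98 − 40.611 = 57.39 dB.

57 dB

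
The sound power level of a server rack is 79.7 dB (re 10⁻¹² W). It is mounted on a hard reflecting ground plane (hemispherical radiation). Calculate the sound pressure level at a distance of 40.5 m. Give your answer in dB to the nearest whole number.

40 dB

Free-field hemispherical radiation: L_p = L_w − 10·log₁₀(2π·r²), r = 40.5 m.
2π·r² = 1.031e+04 m², 10·log₁₀ of that is 40.131 dB.
L_p = 79.7 − 40.131 = 39.57 dB.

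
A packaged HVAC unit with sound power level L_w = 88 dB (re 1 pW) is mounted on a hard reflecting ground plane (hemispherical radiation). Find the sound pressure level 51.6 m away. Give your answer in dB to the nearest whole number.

L_p = L_w − 10·log₁₀(2π·r²) with r = 51.6 m.
2π·r² = 1.673e+04 m², 10·log₁₀ of that is 42.235 dB.
L_p = 88 − 42.235 = 45.77 dB.

46 dB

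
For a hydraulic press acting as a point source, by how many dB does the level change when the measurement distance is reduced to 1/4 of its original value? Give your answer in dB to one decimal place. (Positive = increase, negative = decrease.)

+12.0 dB

A point source loses 6 dB per doubling of distance; generally ΔL = −20·log₁₀(r₂/r₁).
ΔL = −20·log₁₀(0.25) = +12.04 dB.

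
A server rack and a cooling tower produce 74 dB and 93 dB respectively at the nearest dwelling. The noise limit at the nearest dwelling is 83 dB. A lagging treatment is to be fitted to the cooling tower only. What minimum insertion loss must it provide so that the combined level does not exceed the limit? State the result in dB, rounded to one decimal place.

10.6 dB

Fixed contribution from the other source: Σ 10^(L/10) = 10^(74/10) = 2.512e+07 (74.00 dB).
The limit corresponds to 10^(83/10) = 1.995e+08; subtracting the fixed part leaves 1.744e+08 for the cooling tower, i.e. 82.42 dB.
Required insertion loss = 93 − 82.42 = 10.58 dB.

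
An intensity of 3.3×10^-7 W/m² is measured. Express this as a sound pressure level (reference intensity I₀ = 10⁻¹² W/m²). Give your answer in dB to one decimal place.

I/I₀ = 3.3×10^-7/10⁻¹² = 3.3×10^5, and L = 10·log₁₀(I/I₀).
L = 10·(0.5185 + 5) = 55.19 dB.

55.2 dB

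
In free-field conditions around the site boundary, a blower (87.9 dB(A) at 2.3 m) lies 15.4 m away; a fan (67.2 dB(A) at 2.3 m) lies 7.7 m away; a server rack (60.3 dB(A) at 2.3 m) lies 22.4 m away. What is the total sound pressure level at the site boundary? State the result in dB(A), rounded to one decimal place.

First find each source's level at the receiver (point-source: −20·log₁₀(r/r_ref)), then combine on an intensity basis.
blower: 87.9 − 20·log₁₀(15.4/2.3) = 87.9 − 16.52 = 71.38 dB(A).
fan: 67.2 − 20·log₁₀(7.7/2.3) = 67.2 − 10.50 = 56.70 dB(A).
server rack: 60.3 − 20·log₁₀(22.4/2.3) = 60.3 − 19.77 = 40.53 dB(A).
Σ 10^(L/10) = 1.423e+07 → L_total = 10·log₁₀(1.423e+07) = 71.53 dB(A).

71.5 dB(A)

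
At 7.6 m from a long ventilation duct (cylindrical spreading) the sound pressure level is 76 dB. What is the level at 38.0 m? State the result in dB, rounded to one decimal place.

69.0 dB

For a line source, L₂ = L₁ − 10·log₁₀(r₂/r₁).
L₂ = 76 − 10·log₁₀(38.0/7.6) = 76 − 6.990 = 69.01 dB.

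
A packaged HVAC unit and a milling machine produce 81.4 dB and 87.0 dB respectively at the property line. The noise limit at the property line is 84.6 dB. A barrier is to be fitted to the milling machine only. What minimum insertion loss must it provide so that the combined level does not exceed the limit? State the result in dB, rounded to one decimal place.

5.2 dB

The untreated sources together contribute 10^(81.4/10) = 1.380e+08, i.e. 81.40 dB.
To meet 84.6 dB overall, the treated milling machine may contribute at most 10^(84.6/10) − 1.380e+08 = 1.504e+08, i.e. 81.77 dB.
Required insertion loss = 87.0 − 81.77 = 5.23 dB.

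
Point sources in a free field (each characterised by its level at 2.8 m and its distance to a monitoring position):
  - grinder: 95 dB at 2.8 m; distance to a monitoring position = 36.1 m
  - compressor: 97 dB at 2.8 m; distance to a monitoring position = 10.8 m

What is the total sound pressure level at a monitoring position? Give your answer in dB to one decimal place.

85.5 dB

First find each source's level at the receiver (point-source: −20·log₁₀(r/r_ref)), then combine on an intensity basis.
grinder: 95 − 20·log₁₀(36.1/2.8) = 95 − 22.21 = 72.79 dB.
compressor: 97 − 20·log₁₀(10.8/2.8) = 97 − 11.73 = 85.27 dB.
Σ 10^(L/10) = 3.559e+08 → L_total = 10·log₁₀(3.559e+08) = 85.51 dB.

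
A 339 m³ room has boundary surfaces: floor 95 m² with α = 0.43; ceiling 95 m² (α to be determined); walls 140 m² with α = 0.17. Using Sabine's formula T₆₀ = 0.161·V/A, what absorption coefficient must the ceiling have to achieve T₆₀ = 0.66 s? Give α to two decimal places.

Required total absorption A = 0.161·339/0.66 = 82.70 m².
Absorption from the other surfaces = 95·0.43 + 140·0.17 = 64.65 m², so the ceiling must supply 18.05 m² over 95 m².
α = 18.05/95 = 0.190.

0.19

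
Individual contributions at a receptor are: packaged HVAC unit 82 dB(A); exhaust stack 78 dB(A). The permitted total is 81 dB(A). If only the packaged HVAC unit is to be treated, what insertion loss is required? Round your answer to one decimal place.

The untreated sources together contribute 10^(78/10) = 6.310e+07, i.e. 78.00 dB(A).
To meet 81 dB(A) overall, the treated packaged HVAC unit may contribute at most 10^(81/10) − 6.310e+07 = 6.280e+07, i.e. 77.98 dB(A).
Required insertion loss = 82 − 77.98 = 4.02 dB.

4.0 dB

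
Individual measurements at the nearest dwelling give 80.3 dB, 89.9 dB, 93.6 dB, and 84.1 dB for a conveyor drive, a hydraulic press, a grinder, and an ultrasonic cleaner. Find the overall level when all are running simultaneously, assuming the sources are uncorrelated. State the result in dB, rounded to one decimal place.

Incoherent sources combine by intensity addition: L_total = 10·log₁₀(Σ 10^(L_i/10)).
Σ 10^(L/10) = 10^(80.3/10) + 10^(89.9/10) + 10^(93.6/10) + 10^(84.1/10) = 3.632e+09.
L_total = 10·log₁₀(3.632e+09) = 95.60 dB.

95.6 dB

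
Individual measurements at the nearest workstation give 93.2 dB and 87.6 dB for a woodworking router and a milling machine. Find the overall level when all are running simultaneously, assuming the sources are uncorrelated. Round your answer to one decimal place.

94.3 dB

Incoherent sources combine by intensity addition: L_total = 10·log₁₀(Σ 10^(L_i/10)).
Σ 10^(L/10) = 10^(93.2/10) + 10^(87.6/10) = 2.665e+09.
L_total = 10·log₁₀(2.665e+09) = 94.26 dB.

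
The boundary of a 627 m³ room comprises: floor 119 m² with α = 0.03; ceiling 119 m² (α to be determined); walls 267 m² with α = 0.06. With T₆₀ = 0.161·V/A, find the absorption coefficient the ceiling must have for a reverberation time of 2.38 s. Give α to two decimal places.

A = 0.161·V/T₆₀ = 0.161·627/2.38 = 42.41 m² sabins.
Absorption from the other surfaces = 119·0.03 + 267·0.06 = 19.59 m², so the ceiling must supply 22.82 m² over 119 m².
α = 22.82/119 = 0.192.

0.19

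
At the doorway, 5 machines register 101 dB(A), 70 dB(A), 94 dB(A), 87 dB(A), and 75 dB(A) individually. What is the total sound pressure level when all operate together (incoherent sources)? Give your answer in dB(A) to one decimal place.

101.9 dB(A)

Incoherent sources combine by intensity addition: L_total = 10·log₁₀(Σ 10^(L_i/10)).
Σ 10^(L/10) = 10^(101/10) + 10^(70/10) + 10^(94/10) + 10^(87/10) + 10^(75/10) = 1.564e+10.
L_total = 10·log₁₀(1.564e+10) = 101.94 dB(A).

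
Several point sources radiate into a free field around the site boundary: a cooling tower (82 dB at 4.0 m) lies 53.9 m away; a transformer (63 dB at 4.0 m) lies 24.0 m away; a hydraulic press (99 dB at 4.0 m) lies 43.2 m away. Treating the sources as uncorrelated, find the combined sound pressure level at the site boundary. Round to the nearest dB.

78 dB

Apply inverse-square spreading to bring every level to the receiver, then sum 10^(L/10).
cooling tower: 82 − 20·log₁₀(53.9/4.0) = 82 − 22.59 = 59.41 dB.
transformer: 63 − 20·log₁₀(24.0/4.0) = 63 − 15.56 = 47.44 dB.
hydraulic press: 99 − 20·log₁₀(43.2/4.0) = 99 − 20.67 = 78.33 dB.
Σ 10^(L/10) = 6.903e+07 → L_total = 10·log₁₀(6.903e+07) = 78.39 dB.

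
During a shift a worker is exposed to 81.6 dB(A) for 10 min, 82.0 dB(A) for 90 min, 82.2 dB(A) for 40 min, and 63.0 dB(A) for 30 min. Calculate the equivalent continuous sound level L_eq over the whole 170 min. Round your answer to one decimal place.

The energy average is taken in the linear domain: L_eq = 10·log₁₀[(Σ tᵢ·10^(Lᵢ/10))/T], T = 170 min.
Σ tᵢ·10^(Lᵢ/10) = 10·10^(81.6/10) + 90·10^(82.0/10) + 40·10^(82.2/10) + 30·10^(63.0/10) = 2.241e+10.
L_eq = 10·log₁₀(2.241e+10/170) = 81.20 dB(A).

81.2 dB(A)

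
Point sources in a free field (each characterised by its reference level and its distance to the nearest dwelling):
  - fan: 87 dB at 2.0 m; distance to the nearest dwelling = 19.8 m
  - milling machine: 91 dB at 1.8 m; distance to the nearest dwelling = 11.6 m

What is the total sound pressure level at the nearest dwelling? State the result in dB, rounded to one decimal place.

First find each source's level at the receiver (point-source: −20·log₁₀(r/r_ref)), then combine on an intensity basis.
fan: 87 − 20·log₁₀(19.8/2.0) = 87 − 19.91 = 67.09 dB.
milling machine: 91 − 20·log₁₀(11.6/1.8) = 91 − 16.18 = 74.82 dB.
Σ 10^(L/10) = 3.543e+07 → L_total = 10·log₁₀(3.543e+07) = 75.49 dB.

75.5 dB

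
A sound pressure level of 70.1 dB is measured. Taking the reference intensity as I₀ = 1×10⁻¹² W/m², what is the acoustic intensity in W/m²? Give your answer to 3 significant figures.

L = 10·log₁₀(I/I₀) ⇒ I = I₀·10^(L/10) = 10⁻¹² × 10^7.01.

1.02e-05 W/m²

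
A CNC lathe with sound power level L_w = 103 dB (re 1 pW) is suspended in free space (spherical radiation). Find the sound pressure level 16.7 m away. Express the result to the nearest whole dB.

The power spreads over a sphere of area 4π·r², so L_p = L_w − 10·log₁₀(4π·r²).
4π·r² = 3505 m², 10·log₁₀ of that is 35.446 dB.
L_p = 103 − 35.446 = 67.55 dB.

68 dB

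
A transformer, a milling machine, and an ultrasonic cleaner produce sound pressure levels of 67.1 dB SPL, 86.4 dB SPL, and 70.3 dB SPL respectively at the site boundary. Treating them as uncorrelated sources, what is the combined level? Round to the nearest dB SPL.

Incoherent sources combine by intensity addition: L_total = 10·log₁₀(Σ 10^(L_i/10)).
Σ 10^(L/10) = 10^(67.1/10) + 10^(86.4/10) + 10^(70.3/10) = 4.524e+08.
L_total = 10·log₁₀(4.524e+08) = 86.55 dB SPL.

87 dB SPL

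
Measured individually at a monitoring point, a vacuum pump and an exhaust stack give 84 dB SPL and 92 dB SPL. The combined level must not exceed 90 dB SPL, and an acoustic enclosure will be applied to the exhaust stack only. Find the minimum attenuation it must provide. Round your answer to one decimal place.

The untreated sources together contribute 10^(84/10) = 2.512e+08, i.e. 84.00 dB SPL.
To meet 90 dB SPL overall, the treated exhaust stack may contribute at most 10^(90/10) − 2.512e+08 = 7.488e+08, i.e. 88.74 dB SPL.
So the exhaust stack must be reduced from 92 to 88.74 dB SPL: IL = 3.26 dB.

3.3 dB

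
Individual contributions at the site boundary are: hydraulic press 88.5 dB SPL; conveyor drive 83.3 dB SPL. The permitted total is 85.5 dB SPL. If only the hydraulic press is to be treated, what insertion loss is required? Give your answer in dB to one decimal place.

7.0 dB

The untreated sources together contribute 10^(83.3/10) = 2.138e+08, i.e. 83.30 dB SPL.
To meet 85.5 dB SPL overall, the treated hydraulic press may contribute at most 10^(85.5/10) − 2.138e+08 = 1.410e+08, i.e. 81.49 dB SPL.
Required insertion loss = 88.5 − 81.49 = 7.01 dB.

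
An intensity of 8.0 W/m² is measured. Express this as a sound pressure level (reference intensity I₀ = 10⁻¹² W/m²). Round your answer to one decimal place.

Dividing by I₀ shifts the exponent by 12: I/I₀ = 8.0×10^12.
L = 10·(0.9031 + 12) = 129.03 dB.

129.0 dB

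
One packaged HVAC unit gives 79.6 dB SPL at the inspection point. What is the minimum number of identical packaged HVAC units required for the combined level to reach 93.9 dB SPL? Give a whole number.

N identical sources give L₁ + 10·log₁₀ N, so require 10·log₁₀ N ≥ 93.9 − 79.6 = 14.3 dB.
N ≥ 10^(14.3/10) = 26.915, so N = 27.

27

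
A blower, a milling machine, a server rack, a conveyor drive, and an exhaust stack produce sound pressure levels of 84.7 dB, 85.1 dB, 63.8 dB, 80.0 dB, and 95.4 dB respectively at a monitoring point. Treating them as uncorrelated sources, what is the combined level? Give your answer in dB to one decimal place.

Incoherent sources combine by intensity addition: L_total = 10·log₁₀(Σ 10^(L_i/10)).
Σ 10^(L/10) = 10^(84.7/10) + 10^(85.1/10) + 10^(63.8/10) + 10^(80.0/10) + 10^(95.4/10) = 4.188e+09.
L_total = 10·log₁₀(4.188e+09) = 96.22 dB.

96.2 dB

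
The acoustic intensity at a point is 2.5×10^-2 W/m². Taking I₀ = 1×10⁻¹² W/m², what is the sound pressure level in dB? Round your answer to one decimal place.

Dividing by I₀ shifts the exponent by 12: I/I₀ = 2.5×10^10.
L = 10·(0.3979 + 10) = 103.98 dB.

104.0 dB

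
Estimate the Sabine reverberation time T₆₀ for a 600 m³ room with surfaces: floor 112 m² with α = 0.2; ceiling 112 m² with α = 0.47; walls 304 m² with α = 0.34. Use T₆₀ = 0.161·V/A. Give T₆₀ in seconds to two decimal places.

Summing Sᵢαᵢ: 112·0.2 + 112·0.47 + 304·0.34 = 178.40 m².
T₆₀ = 0.161·V/A = 0.161·600/178.40 = 0.541 s.

0.54 s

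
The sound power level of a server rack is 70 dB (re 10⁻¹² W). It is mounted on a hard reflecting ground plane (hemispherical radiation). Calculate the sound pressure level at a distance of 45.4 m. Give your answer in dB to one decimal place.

L_p = L_w − 10·log₁₀(2π·r²) with r = 45.4 m.
2π·r² = 1.295e+04 m², 10·log₁₀ of that is 41.123 dB.
L_p = 70 − 41.123 = 28.88 dB.

28.9 dB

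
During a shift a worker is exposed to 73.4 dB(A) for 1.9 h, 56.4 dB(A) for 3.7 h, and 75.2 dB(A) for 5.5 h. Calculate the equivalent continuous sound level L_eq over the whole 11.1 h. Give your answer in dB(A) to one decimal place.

73.1 dB(A)

Weight each interval's intensity by its duration and average over T = 11.1 h:
Σ tᵢ·10^(Lᵢ/10) = 1.9·10^(73.4/10) + 3.7·10^(56.4/10) + 5.5·10^(75.2/10) = 2.253e+08.
L_eq = 10·log₁₀(2.253e+08/11.1) = 73.07 dB(A).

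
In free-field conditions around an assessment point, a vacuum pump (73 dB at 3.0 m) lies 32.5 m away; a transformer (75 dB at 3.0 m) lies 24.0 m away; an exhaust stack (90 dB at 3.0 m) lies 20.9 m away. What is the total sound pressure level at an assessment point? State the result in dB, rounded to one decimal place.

First find each source's level at the receiver (point-source: −20·log₁₀(r/r_ref)), then combine on an intensity basis.
vacuum pump: 73 − 20·log₁₀(32.5/3.0) = 73 − 20.70 = 52.30 dB.
transformer: 75 − 20·log₁₀(24.0/3.0) = 75 − 18.06 = 56.94 dB.
exhaust stack: 90 − 20·log₁₀(20.9/3.0) = 90 − 16.86 = 73.14 dB.
Σ 10^(L/10) = 2.127e+07 → L_total = 10·log₁₀(2.127e+07) = 73.28 dB.

73.3 dB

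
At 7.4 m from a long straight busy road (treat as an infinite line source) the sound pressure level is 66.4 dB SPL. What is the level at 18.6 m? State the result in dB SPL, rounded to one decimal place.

For a line source, L₂ = L₁ − 10·log₁₀(r₂/r₁).
L₂ = 66.4 − 10·log₁₀(18.6/7.4) = 66.4 − 4.003 = 62.40 dB SPL.

62.4 dB SPL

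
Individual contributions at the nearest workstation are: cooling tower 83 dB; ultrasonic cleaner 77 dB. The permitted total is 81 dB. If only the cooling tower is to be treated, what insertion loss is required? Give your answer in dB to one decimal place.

The untreated sources together contribute 10^(77/10) = 5.012e+07, i.e. 77.00 dB.
The limit corresponds to 10^(81/10) = 1.259e+08; subtracting the fixed part leaves 7.577e+07 for the cooling tower, i.e. 78.80 dB.
Required insertion loss = 83 − 78.80 = 4.20 dB.

4.2 dB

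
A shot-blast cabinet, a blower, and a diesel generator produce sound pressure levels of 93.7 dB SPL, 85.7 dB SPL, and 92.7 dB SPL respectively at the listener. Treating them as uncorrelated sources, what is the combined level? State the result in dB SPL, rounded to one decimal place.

96.6 dB SPL

Incoherent sources combine by intensity addition: L_total = 10·log₁₀(Σ 10^(L_i/10)).
Σ 10^(L/10) = 10^(93.7/10) + 10^(85.7/10) + 10^(92.7/10) = 4.578e+09.
L_total = 10·log₁₀(4.578e+09) = 96.61 dB SPL.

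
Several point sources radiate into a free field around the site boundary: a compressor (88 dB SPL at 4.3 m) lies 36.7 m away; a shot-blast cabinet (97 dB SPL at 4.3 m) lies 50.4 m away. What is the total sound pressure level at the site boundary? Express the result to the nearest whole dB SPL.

77 dB SPL

Apply inverse-square spreading to bring every level to the receiver, then sum 10^(L/10).
compressor: 88 − 20·log₁₀(36.7/4.3) = 88 − 18.62 = 69.38 dB SPL.
shot-blast cabinet: 97 − 20·log₁₀(50.4/4.3) = 97 − 21.38 = 75.62 dB SPL.
Σ 10^(L/10) = 4.514e+07 → L_total = 10·log₁₀(4.514e+07) = 76.55 dB SPL.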